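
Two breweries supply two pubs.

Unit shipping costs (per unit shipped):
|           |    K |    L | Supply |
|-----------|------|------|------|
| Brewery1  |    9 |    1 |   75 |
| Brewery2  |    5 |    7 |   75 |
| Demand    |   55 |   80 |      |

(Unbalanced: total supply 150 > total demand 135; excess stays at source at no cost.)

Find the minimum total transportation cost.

An optimal shipping plan:
  Brewery1–L: 75 × 1 = 75
  Brewery2–K: 55 × 5 = 275
  Brewery2–L: 5 × 7 = 35
Total = 75 + 275 + 35 = 385.
(Supply check: Brewery1 ships 75; Brewery2 ships 60.)

385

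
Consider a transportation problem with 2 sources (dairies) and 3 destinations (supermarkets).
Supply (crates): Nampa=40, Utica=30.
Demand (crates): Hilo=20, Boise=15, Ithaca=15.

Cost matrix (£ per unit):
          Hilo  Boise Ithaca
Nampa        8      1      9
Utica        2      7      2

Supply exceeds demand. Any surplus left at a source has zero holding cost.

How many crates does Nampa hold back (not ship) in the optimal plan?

20

An optimal plan:
  Nampa to Hilo: 5 × £8 = £40
  Nampa to Boise: 15 × £1 = £15
  Utica to Hilo: 15 × £2 = £30
  Utica to Ithaca: 15 × £2 = £30
Total cost = £115.
Nampa ships 20 of its 40, leaving 20.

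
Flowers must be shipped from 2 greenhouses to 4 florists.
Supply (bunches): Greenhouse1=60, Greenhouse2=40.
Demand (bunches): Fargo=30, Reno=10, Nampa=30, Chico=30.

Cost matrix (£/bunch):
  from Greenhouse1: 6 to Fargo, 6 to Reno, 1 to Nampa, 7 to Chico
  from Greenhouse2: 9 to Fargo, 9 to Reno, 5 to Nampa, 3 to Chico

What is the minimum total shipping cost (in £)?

390

An optimal shipping plan:
  Greenhouse1 to Fargo: 30 × £6 = £180
  Greenhouse1 to Nampa: 30 × £1 = £30
  Greenhouse2 to Reno: 10 × £9 = £90
  Greenhouse2 to Chico: 30 × £3 = £90
Total = 180 + 30 + 90 + 90 = £390.
(Supply check: Greenhouse1 ships 60; Greenhouse2 ships 40.)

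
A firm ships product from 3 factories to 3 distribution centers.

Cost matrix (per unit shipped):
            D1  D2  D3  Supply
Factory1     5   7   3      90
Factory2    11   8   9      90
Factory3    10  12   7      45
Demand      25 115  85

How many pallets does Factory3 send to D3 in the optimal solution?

45

Optimal shipments:
  Factory1->D1: 25 × 5 = 125
  Factory1->D2: 25 × 7 = 175
  Factory1->D3: 40 × 3 = 120
  Factory2->D2: 90 × 8 = 720
  Factory3->D3: 45 × 7 = 315
Total cost = 1455.
So Factory3→D3 carries 45 pallets.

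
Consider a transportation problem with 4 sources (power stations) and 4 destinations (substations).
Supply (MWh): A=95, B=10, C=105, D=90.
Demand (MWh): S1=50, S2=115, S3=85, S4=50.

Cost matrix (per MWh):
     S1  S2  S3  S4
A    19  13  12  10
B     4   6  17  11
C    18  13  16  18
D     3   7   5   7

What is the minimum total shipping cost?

A cheapest plan:
  A->S3: 45 MWh
  A->S4: 50 MWh
  B->S2: 10 MWh
  C->S2: 105 MWh
  D->S1: 50 MWh
  D->S3: 40 MWh
Total cost = 2815.

2815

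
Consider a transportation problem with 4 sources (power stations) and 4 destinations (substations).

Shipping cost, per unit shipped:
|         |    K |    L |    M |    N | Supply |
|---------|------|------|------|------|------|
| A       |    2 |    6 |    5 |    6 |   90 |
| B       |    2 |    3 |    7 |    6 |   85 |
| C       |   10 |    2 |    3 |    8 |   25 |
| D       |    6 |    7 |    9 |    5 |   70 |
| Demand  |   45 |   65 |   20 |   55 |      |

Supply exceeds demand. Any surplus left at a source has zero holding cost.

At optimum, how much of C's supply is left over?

Minimum-cost shipments:
  A to K: 45 × 2 = 90
  B to L: 60 × 3 = 180
  C to L: 5 × 2 = 10
  C to M: 20 × 3 = 60
  D to N: 55 × 5 = 275
Total cost = 615.
C ships 25 of its 25, leaving 0.

0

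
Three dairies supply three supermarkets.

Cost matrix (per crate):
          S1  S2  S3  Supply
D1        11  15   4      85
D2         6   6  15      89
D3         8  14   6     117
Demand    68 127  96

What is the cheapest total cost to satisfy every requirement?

Optimal allocation:
  D1->S3: 85 × 4 = 340
  D2->S2: 89 × 6 = 534
  D3->S1: 68 × 8 = 544
  D3->S2: 38 × 14 = 532
  D3->S3: 11 × 6 = 66
Total = 340 + 534 + 544 + 532 + 66 = 2016.

2016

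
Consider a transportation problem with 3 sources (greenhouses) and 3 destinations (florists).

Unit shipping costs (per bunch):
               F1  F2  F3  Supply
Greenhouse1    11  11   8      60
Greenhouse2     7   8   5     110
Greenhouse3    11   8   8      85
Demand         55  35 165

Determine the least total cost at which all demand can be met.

Optimal allocation:
  Greenhouse1→F3: 60 × 8 = 480
  Greenhouse2→F1: 55 × 7 = 385
  Greenhouse2→F3: 55 × 5 = 275
  Greenhouse3→F2: 35 × 8 = 280
  Greenhouse3→F3: 50 × 8 = 400
Total = 480 + 385 + 275 + 280 + 400 = 1820.

1820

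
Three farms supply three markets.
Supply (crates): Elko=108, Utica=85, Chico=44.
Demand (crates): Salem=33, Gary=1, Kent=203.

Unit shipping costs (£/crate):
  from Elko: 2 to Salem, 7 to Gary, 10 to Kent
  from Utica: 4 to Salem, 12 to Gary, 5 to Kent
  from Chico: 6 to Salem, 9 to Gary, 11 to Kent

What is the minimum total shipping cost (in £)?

1722

One minimum-cost allocation:
  Elko to Salem: 33 × £2 = £66
  Elko to Gary: 1 × £7 = £7
  Elko to Kent: 74 × £10 = £740
  Utica to Kent: 85 × £5 = £425
  Chico to Kent: 44 × £11 = £484
Total = 66 + 7 + 740 + 425 + 484 = £1722.
(Supply check: Elko ships 108; Utica ships 85; Chico ships 44.)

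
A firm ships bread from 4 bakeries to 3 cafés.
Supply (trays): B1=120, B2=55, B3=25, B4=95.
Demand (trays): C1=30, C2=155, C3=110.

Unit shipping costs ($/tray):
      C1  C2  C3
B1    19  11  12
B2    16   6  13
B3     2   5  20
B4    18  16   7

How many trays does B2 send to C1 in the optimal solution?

0

The minimum-cost plan:
  B1 to C1: 5 trays
  B1 to C2: 100 trays
  B1 to C3: 15 trays
  B2 to C2: 55 trays
  B3 to C1: 25 trays
  B4 to C3: 95 trays
Total cost = $2420.
The route B2→C1 is not used.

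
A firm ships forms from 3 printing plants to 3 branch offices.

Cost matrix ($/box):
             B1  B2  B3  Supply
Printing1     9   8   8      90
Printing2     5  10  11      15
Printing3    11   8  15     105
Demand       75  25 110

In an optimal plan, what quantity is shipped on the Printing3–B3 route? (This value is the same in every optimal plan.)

20

The minimum-cost plan:
  Printing1 to B3: 90 × $8 = $720
  Printing2 to B1: 15 × $5 = $75
  Printing3 to B1: 60 × $11 = $660
  Printing3 to B2: 25 × $8 = $200
  Printing3 to B3: 20 × $15 = $300
Total cost = $1955.
So Printing3→B3 carries 20 boxes.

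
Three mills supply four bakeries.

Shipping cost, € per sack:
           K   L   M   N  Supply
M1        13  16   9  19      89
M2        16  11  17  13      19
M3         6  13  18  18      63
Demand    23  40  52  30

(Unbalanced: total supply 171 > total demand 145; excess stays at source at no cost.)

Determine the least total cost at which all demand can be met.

An optimal shipping plan:
  M1–M: 52 × €9 = €468
  M1–N: 11 × €19 = €209
  M2–N: 19 × €13 = €247
  M3–K: 23 × €6 = €138
  M3–L: 40 × €13 = €520
Total = 468 + 209 + 247 + 138 + 520 = €1582.

1582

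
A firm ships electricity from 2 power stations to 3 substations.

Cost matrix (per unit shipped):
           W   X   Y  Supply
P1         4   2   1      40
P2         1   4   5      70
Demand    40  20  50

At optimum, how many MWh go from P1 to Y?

Optimal shipments:
  P1→Y: 40 × 1 = 40
  P2→W: 40 × 1 = 40
  P2→X: 20 × 4 = 80
  P2→Y: 10 × 5 = 50
Total cost = 210.
So P1→Y carries 40 MWh.

40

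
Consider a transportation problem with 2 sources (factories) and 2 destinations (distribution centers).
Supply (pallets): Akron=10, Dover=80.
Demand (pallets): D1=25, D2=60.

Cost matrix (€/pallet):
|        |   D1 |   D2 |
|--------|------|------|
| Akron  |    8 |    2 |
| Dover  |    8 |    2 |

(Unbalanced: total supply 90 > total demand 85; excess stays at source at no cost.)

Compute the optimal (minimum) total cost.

320

Optimal allocation:
  Akron to D1: 10 × €8 = €80
  Dover to D1: 15 × €8 = €120
  Dover to D2: 60 × €2 = €120
Total = 80 + 120 + 120 = €320.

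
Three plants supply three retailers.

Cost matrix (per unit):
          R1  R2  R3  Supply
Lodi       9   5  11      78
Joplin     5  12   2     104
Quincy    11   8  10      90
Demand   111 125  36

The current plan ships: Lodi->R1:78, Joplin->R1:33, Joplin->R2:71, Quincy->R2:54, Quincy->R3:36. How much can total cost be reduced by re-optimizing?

860

Current plan cost = 78·9 + 33·5 + 71·12 + 54·8 + 36·10 = 2511.
Optimal plan:
  Lodi–R2: 78 × 5 = 390
  Joplin–R1: 68 × 5 = 340
  Joplin–R3: 36 × 2 = 72
  Quincy–R1: 43 × 11 = 473
  Quincy–R2: 47 × 8 = 376
Optimal cost = 1651.
Saving = 2511 − 1651 = 860.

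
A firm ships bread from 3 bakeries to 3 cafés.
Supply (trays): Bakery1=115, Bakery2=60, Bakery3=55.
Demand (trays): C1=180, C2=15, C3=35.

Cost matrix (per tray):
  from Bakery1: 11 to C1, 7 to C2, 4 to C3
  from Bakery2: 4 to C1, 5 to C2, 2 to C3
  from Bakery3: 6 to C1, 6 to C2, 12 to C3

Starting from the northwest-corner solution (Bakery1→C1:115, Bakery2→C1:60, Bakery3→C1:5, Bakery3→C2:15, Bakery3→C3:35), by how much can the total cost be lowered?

Current plan cost = 115·11 + 60·4 + 5·6 + 15·6 + 35·12 = 2045.
Optimal plan:
  Bakery1→C1: 65 × 11 = 715
  Bakery1→C2: 15 × 7 = 105
  Bakery1→C3: 35 × 4 = 140
  Bakery2→C1: 60 × 4 = 240
  Bakery3→C1: 55 × 6 = 330
Optimal cost = 1530.
Saving = 2045 − 1530 = 515.

515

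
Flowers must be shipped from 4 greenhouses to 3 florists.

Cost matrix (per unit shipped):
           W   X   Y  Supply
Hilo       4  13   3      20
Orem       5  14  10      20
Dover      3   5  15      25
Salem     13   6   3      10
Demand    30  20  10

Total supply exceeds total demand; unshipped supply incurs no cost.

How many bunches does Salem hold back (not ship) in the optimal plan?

An optimal plan:
  Hilo to W: 20 × 4 = 80
  Orem to W: 5 × 5 = 25
  Dover to W: 5 × 3 = 15
  Dover to X: 20 × 5 = 100
  Salem to Y: 10 × 3 = 30
Total cost = 250.
Salem ships 10 of its 10, leaving 0.

0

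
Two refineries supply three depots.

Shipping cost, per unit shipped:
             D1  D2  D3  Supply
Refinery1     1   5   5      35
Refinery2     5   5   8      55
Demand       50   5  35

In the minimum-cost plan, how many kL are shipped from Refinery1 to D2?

The minimum-cost plan:
  Refinery1–D1: 35 × 1 = 35
  Refinery2–D1: 15 × 5 = 75
  Refinery2–D2: 5 × 5 = 25
  Refinery2–D3: 35 × 8 = 280
Total cost = 415.
The route Refinery1→D2 is not used.

0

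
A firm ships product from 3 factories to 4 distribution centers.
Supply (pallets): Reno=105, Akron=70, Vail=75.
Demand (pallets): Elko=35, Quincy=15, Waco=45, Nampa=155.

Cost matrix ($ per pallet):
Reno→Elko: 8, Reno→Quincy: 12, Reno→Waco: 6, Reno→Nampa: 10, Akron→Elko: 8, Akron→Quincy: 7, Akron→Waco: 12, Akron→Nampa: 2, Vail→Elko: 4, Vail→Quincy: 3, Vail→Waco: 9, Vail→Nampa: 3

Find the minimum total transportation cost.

Optimal allocation:
  Reno to Elko: 35 × $8 = $280
  Reno to Waco: 45 × $6 = $270
  Reno to Nampa: 25 × $10 = $250
  Akron to Nampa: 70 × $2 = $140
  Vail to Quincy: 15 × $3 = $45
  Vail to Nampa: 60 × $3 = $180
Total = 280 + 270 + 250 + 140 + 45 + 180 = $1165.
(Supply check: Reno ships 105; Akron ships 70; Vail ships 75.)

1165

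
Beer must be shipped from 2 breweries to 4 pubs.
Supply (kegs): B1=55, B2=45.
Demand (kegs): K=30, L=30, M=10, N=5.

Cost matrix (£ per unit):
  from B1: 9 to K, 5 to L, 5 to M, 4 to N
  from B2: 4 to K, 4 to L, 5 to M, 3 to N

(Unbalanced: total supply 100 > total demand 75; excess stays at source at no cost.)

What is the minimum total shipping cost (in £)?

An optimal shipping plan:
  B1→L: 20 kegs
  B1→M: 10 kegs
  B2→K: 30 kegs
  B2→L: 10 kegs
  B2→N: 5 kegs
Total cost = £325.

325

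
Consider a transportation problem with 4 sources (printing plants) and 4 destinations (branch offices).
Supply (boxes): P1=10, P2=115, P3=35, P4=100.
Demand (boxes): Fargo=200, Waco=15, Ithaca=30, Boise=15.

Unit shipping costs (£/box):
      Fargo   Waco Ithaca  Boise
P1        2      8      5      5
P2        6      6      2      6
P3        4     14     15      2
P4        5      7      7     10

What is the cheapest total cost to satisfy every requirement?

A cheapest plan:
  P1→Fargo: 10 × £2 = £20
  P2→Fargo: 70 × £6 = £420
  P2→Waco: 15 × £6 = £90
  P2→Ithaca: 30 × £2 = £60
  P3→Fargo: 20 × £4 = £80
  P3→Boise: 15 × £2 = £30
  P4→Fargo: 100 × £5 = £500
Total = 20 + 420 + 90 + 60 + 80 + 30 + 500 = £1200.

1200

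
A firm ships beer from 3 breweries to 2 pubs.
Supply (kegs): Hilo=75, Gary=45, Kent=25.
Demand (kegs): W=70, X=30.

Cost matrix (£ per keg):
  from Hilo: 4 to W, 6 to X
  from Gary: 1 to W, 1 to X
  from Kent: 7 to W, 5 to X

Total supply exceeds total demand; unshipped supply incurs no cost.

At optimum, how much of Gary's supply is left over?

0

Minimum-cost shipments:
  Hilo->W: 55 × £4 = £220
  Gary->W: 15 × £1 = £15
  Gary->X: 30 × £1 = £30
Total cost = £265.
Gary ships 45 of its 45, leaving 0.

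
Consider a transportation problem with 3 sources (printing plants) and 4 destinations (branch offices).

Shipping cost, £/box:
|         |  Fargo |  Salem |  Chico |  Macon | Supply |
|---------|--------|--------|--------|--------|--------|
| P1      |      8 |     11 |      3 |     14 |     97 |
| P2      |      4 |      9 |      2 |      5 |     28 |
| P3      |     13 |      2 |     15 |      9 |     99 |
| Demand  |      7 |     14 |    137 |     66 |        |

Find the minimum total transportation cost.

One minimum-cost allocation:
  P1 to Chico: 97 × £3 = £291
  P2 to Chico: 28 × £2 = £56
  P3 to Fargo: 7 × £13 = £91
  P3 to Salem: 14 × £2 = £28
  P3 to Chico: 12 × £15 = £180
  P3 to Macon: 66 × £9 = £594
Total = 291 + 56 + 91 + 28 + 180 + 594 = £1240.
(Supply check: P1 ships 97; P2 ships 28; P3 ships 99.)

1240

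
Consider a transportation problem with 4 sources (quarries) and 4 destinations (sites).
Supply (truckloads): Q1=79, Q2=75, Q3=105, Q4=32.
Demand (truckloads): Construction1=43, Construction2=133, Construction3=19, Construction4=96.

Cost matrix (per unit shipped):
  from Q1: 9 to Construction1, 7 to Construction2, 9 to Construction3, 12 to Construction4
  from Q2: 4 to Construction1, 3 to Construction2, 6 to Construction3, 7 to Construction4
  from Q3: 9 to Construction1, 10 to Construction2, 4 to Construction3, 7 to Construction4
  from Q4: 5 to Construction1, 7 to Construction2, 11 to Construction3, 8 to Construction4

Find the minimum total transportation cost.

One minimum-cost allocation:
  Q1 to Construction2: 79 × 7 = 553
  Q2 to Construction1: 11 × 4 = 44
  Q2 to Construction2: 54 × 3 = 162
  Q2 to Construction4: 10 × 7 = 70
  Q3 to Construction3: 19 × 4 = 76
  Q3 to Construction4: 86 × 7 = 602
  Q4 to Construction1: 32 × 5 = 160
Total = 553 + 44 + 162 + 70 + 76 + 602 + 160 = 1667.

1667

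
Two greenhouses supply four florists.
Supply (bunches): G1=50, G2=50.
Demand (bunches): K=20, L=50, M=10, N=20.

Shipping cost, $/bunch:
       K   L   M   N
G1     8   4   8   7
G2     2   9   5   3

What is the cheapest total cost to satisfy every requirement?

350

Optimal allocation:
  G1→L: 50 × $4 = $200
  G2→K: 20 × $2 = $40
  G2→M: 10 × $5 = $50
  G2→N: 20 × $3 = $60
Total = 200 + 40 + 50 + 60 = $350.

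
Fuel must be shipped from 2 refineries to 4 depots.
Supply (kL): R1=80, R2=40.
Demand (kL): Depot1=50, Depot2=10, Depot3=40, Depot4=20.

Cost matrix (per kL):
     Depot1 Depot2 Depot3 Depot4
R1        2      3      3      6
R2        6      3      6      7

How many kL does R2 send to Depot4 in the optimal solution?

Optimal shipments:
  R1→Depot1: 50 × 2 = 100
  R1→Depot3: 30 × 3 = 90
  R2→Depot2: 10 × 3 = 30
  R2→Depot3: 10 × 6 = 60
  R2→Depot4: 20 × 7 = 140
Total cost = 420.
So R2→Depot4 carries 20 kL.

20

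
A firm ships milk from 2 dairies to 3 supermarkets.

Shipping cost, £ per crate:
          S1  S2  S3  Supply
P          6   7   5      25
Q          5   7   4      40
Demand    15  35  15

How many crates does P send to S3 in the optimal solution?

0

Solving gives:
  P to S2: 25 crates
  Q to S1: 15 crates
  Q to S2: 10 crates
  Q to S3: 15 crates
Total cost = £380.
The route P→S3 is not used.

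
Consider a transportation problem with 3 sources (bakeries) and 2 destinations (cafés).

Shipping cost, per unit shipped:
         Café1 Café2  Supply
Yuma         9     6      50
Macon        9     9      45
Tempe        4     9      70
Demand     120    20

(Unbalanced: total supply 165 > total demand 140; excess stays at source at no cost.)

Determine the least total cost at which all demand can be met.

An optimal shipping plan:
  Yuma to Café1: 5 × 9 = 45
  Yuma to Café2: 20 × 6 = 120
  Macon to Café1: 45 × 9 = 405
  Tempe to Café1: 70 × 4 = 280
Total = 45 + 120 + 405 + 280 = 850.

850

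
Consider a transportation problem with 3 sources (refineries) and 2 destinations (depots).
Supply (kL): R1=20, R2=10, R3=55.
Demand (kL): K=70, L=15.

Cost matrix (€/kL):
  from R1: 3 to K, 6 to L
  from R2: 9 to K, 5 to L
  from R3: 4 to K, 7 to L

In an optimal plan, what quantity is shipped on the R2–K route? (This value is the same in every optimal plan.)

0

Solving gives:
  R1→K: 15 × €3 = €45
  R1→L: 5 × €6 = €30
  R2→L: 10 × €5 = €50
  R3→K: 55 × €4 = €220
Total cost = €345.
The route R2→K is not used.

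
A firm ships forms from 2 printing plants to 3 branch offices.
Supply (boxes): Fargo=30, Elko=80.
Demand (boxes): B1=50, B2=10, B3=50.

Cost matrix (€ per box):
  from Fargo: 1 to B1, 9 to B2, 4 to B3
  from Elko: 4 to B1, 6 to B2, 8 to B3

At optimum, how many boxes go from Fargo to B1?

The minimum-cost plan:
  Fargo–B3: 30 × €4 = €120
  Elko–B1: 50 × €4 = €200
  Elko–B2: 10 × €6 = €60
  Elko–B3: 20 × €8 = €160
Total cost = €540.
The route Fargo→B1 is not used.

0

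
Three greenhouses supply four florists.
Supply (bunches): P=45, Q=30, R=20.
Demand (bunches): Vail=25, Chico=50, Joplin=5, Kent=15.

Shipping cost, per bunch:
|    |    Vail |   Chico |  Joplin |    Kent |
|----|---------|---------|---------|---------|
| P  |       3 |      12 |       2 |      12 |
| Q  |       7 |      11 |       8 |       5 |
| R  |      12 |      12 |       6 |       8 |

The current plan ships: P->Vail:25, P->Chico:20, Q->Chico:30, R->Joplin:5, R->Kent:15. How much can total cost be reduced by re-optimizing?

50

Current plan cost = 25·3 + 20·12 + 30·11 + 5·6 + 15·8 = 795.
Optimal plan:
  P to Vail: 25 × 3 = 75
  P to Chico: 15 × 12 = 180
  P to Joplin: 5 × 2 = 10
  Q to Chico: 15 × 11 = 165
  Q to Kent: 15 × 5 = 75
  R to Chico: 20 × 12 = 240
Optimal cost = 745.
Saving = 795 − 745 = 50.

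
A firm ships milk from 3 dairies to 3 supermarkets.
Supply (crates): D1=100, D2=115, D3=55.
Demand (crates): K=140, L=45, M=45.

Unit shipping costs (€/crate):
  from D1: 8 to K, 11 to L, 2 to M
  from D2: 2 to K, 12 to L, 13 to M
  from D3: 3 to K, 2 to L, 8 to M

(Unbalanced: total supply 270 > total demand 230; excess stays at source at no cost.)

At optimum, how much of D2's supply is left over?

Minimum-cost shipments:
  D1–K: 15 × €8 = €120
  D1–M: 45 × €2 = €90
  D2–K: 115 × €2 = €230
  D3–K: 10 × €3 = €30
  D3–L: 45 × €2 = €90
Total cost = €560.
D2 ships 115 of its 115, leaving 0.

0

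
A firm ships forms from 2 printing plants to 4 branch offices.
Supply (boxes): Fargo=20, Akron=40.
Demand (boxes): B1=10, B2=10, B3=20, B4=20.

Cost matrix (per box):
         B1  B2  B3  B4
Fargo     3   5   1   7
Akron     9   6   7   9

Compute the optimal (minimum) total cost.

350

An optimal shipping plan:
  Fargo to B1: 10 boxes
  Fargo to B3: 10 boxes
  Akron to B2: 10 boxes
  Akron to B3: 10 boxes
  Akron to B4: 20 boxes
Total cost = 350.
(Supply check: Fargo ships 20; Akron ships 40.)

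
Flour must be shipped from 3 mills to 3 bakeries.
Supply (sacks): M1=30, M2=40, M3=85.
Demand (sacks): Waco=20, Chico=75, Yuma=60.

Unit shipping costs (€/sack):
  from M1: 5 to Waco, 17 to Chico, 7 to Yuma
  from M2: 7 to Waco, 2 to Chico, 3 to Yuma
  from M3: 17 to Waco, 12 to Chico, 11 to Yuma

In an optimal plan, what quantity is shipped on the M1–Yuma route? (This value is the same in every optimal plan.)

Optimal shipments:
  M1–Waco: 20 × €5 = €100
  M1–Yuma: 10 × €7 = €70
  M2–Chico: 40 × €2 = €80
  M3–Chico: 35 × €12 = €420
  M3–Yuma: 50 × €11 = €550
Total cost = €1220.
So M1→Yuma carries 10 sacks.

10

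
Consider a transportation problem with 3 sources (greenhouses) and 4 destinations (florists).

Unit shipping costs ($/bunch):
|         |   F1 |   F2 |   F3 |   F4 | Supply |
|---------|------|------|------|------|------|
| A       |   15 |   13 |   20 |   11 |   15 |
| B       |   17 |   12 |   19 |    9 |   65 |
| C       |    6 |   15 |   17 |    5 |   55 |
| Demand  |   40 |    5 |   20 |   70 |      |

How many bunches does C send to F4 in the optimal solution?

15

Optimal shipments:
  A->F2: 5 bunches
  A->F3: 10 bunches
  B->F3: 10 bunches
  B->F4: 55 bunches
  C->F1: 40 bunches
  C->F4: 15 bunches
Total cost = $1265.
So C→F4 carries 15 bunches.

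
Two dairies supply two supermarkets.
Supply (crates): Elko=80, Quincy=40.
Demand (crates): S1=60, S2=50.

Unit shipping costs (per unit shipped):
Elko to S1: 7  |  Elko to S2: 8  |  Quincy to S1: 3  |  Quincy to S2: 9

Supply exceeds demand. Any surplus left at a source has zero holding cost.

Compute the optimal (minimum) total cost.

660

One minimum-cost allocation:
  Elko→S1: 20 × 7 = 140
  Elko→S2: 50 × 8 = 400
  Quincy→S1: 40 × 3 = 120
Total = 140 + 400 + 120 = 660.
(Supply check: Elko ships 70; Quincy ships 40.)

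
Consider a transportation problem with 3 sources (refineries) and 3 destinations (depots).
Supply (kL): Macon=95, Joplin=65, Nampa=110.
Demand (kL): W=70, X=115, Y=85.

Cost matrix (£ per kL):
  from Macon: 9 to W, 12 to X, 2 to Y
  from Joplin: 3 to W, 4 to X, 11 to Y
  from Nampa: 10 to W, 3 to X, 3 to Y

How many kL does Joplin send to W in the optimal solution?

Solving gives:
  Macon→W: 10 kL
  Macon→Y: 85 kL
  Joplin→W: 60 kL
  Joplin→X: 5 kL
  Nampa→X: 110 kL
Total cost = £790.
So Joplin→W carries 60 kL.

60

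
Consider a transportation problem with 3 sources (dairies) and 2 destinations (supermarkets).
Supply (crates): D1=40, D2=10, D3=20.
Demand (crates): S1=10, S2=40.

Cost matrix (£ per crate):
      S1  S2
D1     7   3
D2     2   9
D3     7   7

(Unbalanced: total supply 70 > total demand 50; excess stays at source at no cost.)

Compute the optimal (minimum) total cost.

140

A cheapest plan:
  D1->S2: 40 × £3 = £120
  D2->S1: 10 × £2 = £20
Total = 120 + 20 = £140.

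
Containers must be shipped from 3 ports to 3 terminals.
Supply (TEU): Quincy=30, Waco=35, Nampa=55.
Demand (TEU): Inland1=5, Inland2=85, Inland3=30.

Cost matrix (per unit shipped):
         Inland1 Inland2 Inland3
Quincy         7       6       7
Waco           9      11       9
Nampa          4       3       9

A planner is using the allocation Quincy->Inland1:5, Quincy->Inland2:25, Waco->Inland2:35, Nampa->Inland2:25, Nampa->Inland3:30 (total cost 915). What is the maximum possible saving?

255

Current plan cost = 5·7 + 25·6 + 35·11 + 25·3 + 30·9 = 915.
Optimal plan:
  Quincy to Inland2: 30 × 6 = 180
  Waco to Inland1: 5 × 9 = 45
  Waco to Inland3: 30 × 9 = 270
  Nampa to Inland2: 55 × 3 = 165
Optimal cost = 660.
Saving = 915 − 660 = 255.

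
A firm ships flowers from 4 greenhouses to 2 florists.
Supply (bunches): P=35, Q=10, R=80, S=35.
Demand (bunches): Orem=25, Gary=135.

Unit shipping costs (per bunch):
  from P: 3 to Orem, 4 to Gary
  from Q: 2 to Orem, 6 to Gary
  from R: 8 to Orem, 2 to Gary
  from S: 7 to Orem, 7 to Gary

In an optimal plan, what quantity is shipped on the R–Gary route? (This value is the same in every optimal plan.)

The minimum-cost plan:
  P to Orem: 15 × 3 = 45
  P to Gary: 20 × 4 = 80
  Q to Orem: 10 × 2 = 20
  R to Gary: 80 × 2 = 160
  S to Gary: 35 × 7 = 245
Total cost = 550.
So R→Gary carries 80 bunches.

80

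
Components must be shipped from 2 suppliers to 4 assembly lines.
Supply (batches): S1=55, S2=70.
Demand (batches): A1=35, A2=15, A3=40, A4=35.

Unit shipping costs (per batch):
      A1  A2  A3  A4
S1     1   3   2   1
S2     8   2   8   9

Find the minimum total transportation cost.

525

An optimal shipping plan:
  S1 to A1: 20 batches
  S1 to A4: 35 batches
  S2 to A1: 15 batches
  S2 to A2: 15 batches
  S2 to A3: 40 batches
Total cost = 525.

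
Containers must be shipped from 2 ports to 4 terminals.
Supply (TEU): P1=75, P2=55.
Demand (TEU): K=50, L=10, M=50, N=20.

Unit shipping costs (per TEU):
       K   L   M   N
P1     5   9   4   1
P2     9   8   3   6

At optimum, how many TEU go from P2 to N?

Solving gives:
  P1 to K: 50 TEU
  P1 to L: 5 TEU
  P1 to N: 20 TEU
  P2 to L: 5 TEU
  P2 to M: 50 TEU
Total cost = 505.
The route P2→N is not used.

0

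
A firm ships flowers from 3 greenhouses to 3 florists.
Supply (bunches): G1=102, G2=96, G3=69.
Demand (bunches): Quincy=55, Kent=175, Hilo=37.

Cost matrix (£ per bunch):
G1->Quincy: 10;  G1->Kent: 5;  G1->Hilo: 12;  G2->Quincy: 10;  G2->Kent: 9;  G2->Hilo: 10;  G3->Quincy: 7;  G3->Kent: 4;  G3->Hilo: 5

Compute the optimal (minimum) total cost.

1742

One minimum-cost allocation:
  G1→Kent: 102 × £5 = £510
  G2→Quincy: 55 × £10 = £550
  G2→Kent: 4 × £9 = £36
  G2→Hilo: 37 × £10 = £370
  G3→Kent: 69 × £4 = £276
Total = 510 + 550 + 36 + 370 + 276 = £1742.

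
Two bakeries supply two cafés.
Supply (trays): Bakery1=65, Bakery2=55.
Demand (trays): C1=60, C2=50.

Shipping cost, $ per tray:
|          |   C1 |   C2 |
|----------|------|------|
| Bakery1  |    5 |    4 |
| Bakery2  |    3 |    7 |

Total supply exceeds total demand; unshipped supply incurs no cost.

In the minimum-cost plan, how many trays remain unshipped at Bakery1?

Minimum-cost shipments:
  Bakery1–C1: 5 trays
  Bakery1–C2: 50 trays
  Bakery2–C1: 55 trays
Total cost = $390.
Bakery1 ships 55 of its 65, leaving 10.

10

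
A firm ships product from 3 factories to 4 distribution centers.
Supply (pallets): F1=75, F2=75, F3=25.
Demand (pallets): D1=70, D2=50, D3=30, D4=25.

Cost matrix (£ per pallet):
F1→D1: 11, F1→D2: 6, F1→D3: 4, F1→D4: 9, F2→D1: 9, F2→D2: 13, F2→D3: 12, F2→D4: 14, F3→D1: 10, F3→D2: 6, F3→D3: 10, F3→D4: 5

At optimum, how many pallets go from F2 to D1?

Solving gives:
  F1→D2: 45 pallets
  F1→D3: 30 pallets
  F2→D1: 70 pallets
  F2→D2: 5 pallets
  F3→D4: 25 pallets
Total cost = £1210.
So F2→D1 carries 70 pallets.

70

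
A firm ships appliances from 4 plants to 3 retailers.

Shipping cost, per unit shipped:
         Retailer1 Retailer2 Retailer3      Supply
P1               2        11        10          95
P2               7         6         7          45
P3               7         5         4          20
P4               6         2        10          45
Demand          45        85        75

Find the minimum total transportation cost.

1035

One minimum-cost allocation:
  P1–Retailer1: 45 units
  P1–Retailer3: 50 units
  P2–Retailer2: 40 units
  P2–Retailer3: 5 units
  P3–Retailer3: 20 units
  P4–Retailer2: 45 units
Total cost = 1035.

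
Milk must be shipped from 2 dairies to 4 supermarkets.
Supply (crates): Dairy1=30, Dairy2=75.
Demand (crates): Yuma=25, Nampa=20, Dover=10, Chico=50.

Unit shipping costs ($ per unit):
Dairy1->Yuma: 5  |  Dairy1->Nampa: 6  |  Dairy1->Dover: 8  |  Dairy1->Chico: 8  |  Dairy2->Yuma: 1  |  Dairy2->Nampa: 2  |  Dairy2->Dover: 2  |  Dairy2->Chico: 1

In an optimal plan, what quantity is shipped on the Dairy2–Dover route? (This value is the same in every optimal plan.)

10

Optimal shipments:
  Dairy1 to Yuma: 25 crates
  Dairy1 to Nampa: 5 crates
  Dairy2 to Nampa: 15 crates
  Dairy2 to Dover: 10 crates
  Dairy2 to Chico: 50 crates
Total cost = $255.
So Dairy2→Dover carries 10 crates.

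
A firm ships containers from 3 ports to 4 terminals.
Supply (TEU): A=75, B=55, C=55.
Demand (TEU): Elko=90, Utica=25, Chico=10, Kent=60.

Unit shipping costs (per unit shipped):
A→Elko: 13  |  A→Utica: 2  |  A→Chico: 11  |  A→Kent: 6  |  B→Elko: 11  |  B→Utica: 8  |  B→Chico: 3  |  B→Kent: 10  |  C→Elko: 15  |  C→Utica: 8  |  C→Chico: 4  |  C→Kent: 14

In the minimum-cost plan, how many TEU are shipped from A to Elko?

0

Optimal shipments:
  A–Utica: 15 × 2 = 30
  A–Kent: 60 × 6 = 360
  B–Elko: 55 × 11 = 605
  C–Elko: 35 × 15 = 525
  C–Utica: 10 × 8 = 80
  C–Chico: 10 × 4 = 40
Total cost = 1640.
The route A→Elko is not used.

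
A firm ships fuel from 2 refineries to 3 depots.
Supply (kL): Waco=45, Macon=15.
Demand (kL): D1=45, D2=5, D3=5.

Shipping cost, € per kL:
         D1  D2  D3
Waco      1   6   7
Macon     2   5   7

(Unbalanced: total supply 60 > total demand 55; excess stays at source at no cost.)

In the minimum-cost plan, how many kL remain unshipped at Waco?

An optimal plan:
  Waco→D1: 45 × €1 = €45
  Macon→D2: 5 × €5 = €25
  Macon→D3: 5 × €7 = €35
Total cost = €105.
Waco ships 45 of its 45, leaving 0.

0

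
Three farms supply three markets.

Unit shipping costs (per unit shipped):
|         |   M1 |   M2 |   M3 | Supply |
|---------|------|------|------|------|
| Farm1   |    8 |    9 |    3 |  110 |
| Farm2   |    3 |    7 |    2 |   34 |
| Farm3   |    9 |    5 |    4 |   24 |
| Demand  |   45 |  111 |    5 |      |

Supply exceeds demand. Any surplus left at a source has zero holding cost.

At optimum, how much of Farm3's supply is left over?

Minimum-cost shipments:
  Farm1→M1: 11 × 8 = 88
  Farm1→M2: 87 × 9 = 783
  Farm1→M3: 5 × 3 = 15
  Farm2→M1: 34 × 3 = 102
  Farm3→M2: 24 × 5 = 120
Total cost = 1108.
Farm3 ships 24 of its 24, leaving 0.

0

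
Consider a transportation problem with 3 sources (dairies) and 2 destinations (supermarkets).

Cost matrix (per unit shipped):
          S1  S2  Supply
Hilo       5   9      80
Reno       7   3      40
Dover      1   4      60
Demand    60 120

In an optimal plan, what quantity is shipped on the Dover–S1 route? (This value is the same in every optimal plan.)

Solving gives:
  Hilo→S1: 60 crates
  Hilo→S2: 20 crates
  Reno→S2: 40 crates
  Dover→S2: 60 crates
Total cost = 840.
The route Dover→S1 is not used.

0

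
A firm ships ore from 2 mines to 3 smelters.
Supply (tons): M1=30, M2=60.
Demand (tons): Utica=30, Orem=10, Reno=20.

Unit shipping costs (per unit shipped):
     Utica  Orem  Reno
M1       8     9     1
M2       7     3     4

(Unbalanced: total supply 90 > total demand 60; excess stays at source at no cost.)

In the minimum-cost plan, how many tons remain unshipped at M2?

20

Minimum-cost shipments:
  M1 to Reno: 20 tons
  M2 to Utica: 30 tons
  M2 to Orem: 10 tons
Total cost = 260.
M2 ships 40 of its 60, leaving 20.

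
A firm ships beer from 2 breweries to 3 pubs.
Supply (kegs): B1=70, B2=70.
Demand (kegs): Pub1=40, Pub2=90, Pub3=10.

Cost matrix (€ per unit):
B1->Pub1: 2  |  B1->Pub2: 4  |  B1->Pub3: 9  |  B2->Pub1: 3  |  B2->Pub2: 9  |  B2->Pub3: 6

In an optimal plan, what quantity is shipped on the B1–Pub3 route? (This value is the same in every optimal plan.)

The minimum-cost plan:
  B1->Pub2: 70 × €4 = €280
  B2->Pub1: 40 × €3 = €120
  B2->Pub2: 20 × €9 = €180
  B2->Pub3: 10 × €6 = €60
Total cost = €640.
The route B1→Pub3 is not used.

0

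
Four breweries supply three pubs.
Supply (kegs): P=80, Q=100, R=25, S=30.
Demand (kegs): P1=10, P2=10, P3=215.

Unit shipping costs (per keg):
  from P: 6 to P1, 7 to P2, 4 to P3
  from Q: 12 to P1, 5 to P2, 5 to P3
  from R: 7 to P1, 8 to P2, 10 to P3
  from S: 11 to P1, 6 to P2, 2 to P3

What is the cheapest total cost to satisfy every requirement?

1080

A cheapest plan:
  P→P3: 80 kegs
  Q→P3: 100 kegs
  R→P1: 10 kegs
  R→P2: 10 kegs
  R→P3: 5 kegs
  S→P3: 30 kegs
Total cost = 1080.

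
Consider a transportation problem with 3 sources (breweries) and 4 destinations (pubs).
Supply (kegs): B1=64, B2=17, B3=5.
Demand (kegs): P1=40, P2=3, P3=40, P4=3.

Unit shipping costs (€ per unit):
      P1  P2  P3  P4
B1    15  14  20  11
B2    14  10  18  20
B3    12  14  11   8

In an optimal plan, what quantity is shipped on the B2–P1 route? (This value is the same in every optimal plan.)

0

Optimal shipments:
  B1→P1: 40 × €15 = €600
  B1→P3: 21 × €20 = €420
  B1→P4: 3 × €11 = €33
  B2→P2: 3 × €10 = €30
  B2→P3: 14 × €18 = €252
  B3→P3: 5 × €11 = €55
Total cost = €1390.
The route B2→P1 is not used.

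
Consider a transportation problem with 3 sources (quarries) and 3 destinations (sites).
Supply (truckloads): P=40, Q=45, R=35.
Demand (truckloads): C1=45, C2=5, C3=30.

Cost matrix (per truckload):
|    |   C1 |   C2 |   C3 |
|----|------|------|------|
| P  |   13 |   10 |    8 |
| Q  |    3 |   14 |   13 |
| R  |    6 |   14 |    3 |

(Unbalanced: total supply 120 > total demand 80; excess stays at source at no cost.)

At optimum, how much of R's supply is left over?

An optimal plan:
  P->C2: 5 × 10 = 50
  Q->C1: 45 × 3 = 135
  R->C3: 30 × 3 = 90
Total cost = 275.
R ships 30 of its 35, leaving 5.

5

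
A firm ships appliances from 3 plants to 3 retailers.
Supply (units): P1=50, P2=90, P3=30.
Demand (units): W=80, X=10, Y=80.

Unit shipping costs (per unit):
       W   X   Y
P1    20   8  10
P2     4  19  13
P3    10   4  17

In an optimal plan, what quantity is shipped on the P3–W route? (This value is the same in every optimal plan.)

The minimum-cost plan:
  P1 to Y: 50 units
  P2 to W: 80 units
  P2 to Y: 10 units
  P3 to X: 10 units
  P3 to Y: 20 units
Total cost = 1330.
The route P3→W is not used.

0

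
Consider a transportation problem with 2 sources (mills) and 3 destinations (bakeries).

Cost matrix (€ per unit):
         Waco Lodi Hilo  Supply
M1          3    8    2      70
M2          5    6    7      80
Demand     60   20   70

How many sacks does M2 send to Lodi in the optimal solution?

20

Solving gives:
  M1–Hilo: 70 × €2 = €140
  M2–Waco: 60 × €5 = €300
  M2–Lodi: 20 × €6 = €120
Total cost = €560.
So M2→Lodi carries 20 sacks.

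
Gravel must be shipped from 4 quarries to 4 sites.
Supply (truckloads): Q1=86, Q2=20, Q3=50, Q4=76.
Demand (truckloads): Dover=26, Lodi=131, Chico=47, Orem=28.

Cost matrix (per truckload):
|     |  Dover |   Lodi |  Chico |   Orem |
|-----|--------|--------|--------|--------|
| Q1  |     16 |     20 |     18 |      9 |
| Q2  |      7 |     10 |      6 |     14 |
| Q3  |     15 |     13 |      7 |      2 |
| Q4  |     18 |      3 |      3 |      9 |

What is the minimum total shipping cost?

2104

An optimal shipping plan:
  Q1–Dover: 26 × 16 = 416
  Q1–Lodi: 32 × 20 = 640
  Q1–Orem: 28 × 9 = 252
  Q2–Lodi: 20 × 10 = 200
  Q3–Lodi: 3 × 13 = 39
  Q3–Chico: 47 × 7 = 329
  Q4–Lodi: 76 × 3 = 228
Total = 416 + 640 + 252 + 200 + 39 + 329 + 228 = 2104.
(Supply check: Q1 ships 86; Q2 ships 20; Q3 ships 50; Q4 ships 76.)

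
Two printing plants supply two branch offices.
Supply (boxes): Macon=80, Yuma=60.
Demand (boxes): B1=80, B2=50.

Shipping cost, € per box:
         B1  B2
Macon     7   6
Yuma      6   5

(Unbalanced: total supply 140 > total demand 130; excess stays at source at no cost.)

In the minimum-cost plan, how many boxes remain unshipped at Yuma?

Minimum-cost shipments:
  Macon→B1: 20 × €7 = €140
  Macon→B2: 50 × €6 = €300
  Yuma→B1: 60 × €6 = €360
Total cost = €800.
Yuma ships 60 of its 60, leaving 0.

0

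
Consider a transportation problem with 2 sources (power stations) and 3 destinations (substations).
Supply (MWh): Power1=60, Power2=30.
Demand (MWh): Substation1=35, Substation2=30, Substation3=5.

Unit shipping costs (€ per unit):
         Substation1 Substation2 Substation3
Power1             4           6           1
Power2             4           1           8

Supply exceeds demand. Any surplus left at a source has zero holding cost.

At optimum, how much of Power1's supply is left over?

20

An optimal plan:
  Power1–Substation1: 35 MWh
  Power1–Substation3: 5 MWh
  Power2–Substation2: 30 MWh
Total cost = €175.
Power1 ships 40 of its 60, leaving 20.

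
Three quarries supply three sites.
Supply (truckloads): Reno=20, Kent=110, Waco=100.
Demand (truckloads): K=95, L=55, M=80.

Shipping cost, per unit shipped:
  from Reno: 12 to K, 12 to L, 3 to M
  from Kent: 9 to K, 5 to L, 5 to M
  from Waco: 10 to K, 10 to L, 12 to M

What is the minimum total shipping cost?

1610

An optimal shipping plan:
  Reno–M: 20 × 3 = 60
  Kent–L: 50 × 5 = 250
  Kent–M: 60 × 5 = 300
  Waco–K: 95 × 10 = 950
  Waco–L: 5 × 10 = 50
Total = 60 + 250 + 300 + 950 + 50 = 1610.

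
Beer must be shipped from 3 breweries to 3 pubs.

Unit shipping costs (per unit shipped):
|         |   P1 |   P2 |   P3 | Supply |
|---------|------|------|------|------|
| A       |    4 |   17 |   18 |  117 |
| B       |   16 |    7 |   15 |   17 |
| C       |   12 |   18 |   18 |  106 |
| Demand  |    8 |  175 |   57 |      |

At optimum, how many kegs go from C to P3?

Optimal shipments:
  A to P1: 8 × 4 = 32
  A to P2: 109 × 17 = 1853
  B to P2: 17 × 7 = 119
  C to P2: 49 × 18 = 882
  C to P3: 57 × 18 = 1026
Total cost = 3912.
So C→P3 carries 57 kegs.

57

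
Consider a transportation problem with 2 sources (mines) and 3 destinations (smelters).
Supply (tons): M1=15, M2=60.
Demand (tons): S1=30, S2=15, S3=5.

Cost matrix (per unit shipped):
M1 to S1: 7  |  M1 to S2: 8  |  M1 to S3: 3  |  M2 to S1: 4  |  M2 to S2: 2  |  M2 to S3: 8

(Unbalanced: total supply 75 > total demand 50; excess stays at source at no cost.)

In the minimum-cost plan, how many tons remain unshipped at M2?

15

An optimal plan:
  M1–S3: 5 × 3 = 15
  M2–S1: 30 × 4 = 120
  M2–S2: 15 × 2 = 30
Total cost = 165.
M2 ships 45 of its 60, leaving 15.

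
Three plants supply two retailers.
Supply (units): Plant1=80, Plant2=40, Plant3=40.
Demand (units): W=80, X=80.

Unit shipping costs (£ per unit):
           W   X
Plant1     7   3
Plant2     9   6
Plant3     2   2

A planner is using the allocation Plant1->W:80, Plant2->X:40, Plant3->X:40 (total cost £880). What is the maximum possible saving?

200

Current plan cost = 80·7 + 40·6 + 40·2 = £880.
Optimal plan:
  Plant1–X: 80 × £3 = £240
  Plant2–W: 40 × £9 = £360
  Plant3–W: 40 × £2 = £80
Optimal cost = £680.
Saving = 880 − 680 = £200.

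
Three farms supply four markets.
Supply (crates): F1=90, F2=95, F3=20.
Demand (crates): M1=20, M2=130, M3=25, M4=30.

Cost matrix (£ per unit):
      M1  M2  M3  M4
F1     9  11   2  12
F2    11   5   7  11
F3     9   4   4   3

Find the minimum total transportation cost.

One minimum-cost allocation:
  F1→M1: 20 × £9 = £180
  F1→M2: 35 × £11 = £385
  F1→M3: 25 × £2 = £50
  F1→M4: 10 × £12 = £120
  F2→M2: 95 × £5 = £475
  F3→M4: 20 × £3 = £60
Total = 180 + 385 + 50 + 120 + 475 + 60 = £1270.

1270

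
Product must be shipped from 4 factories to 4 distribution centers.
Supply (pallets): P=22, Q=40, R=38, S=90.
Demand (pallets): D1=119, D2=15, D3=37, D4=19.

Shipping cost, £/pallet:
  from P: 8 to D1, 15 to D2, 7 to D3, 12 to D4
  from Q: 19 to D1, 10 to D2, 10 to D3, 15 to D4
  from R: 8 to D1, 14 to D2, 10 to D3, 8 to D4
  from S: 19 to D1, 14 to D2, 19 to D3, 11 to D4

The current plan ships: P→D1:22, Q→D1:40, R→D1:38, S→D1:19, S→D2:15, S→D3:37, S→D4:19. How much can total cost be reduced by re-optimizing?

345

Current plan cost = 22·8 + 40·19 + 38·8 + 19·19 + 15·14 + 37·19 + 19·11 = £2723.
Optimal plan:
  P→D1: 22 × £8 = £176
  Q→D2: 3 × £10 = £30
  Q→D3: 37 × £10 = £370
  R→D1: 38 × £8 = £304
  S→D1: 59 × £19 = £1121
  S→D2: 12 × £14 = £168
  S→D4: 19 × £11 = £209
Optimal cost = £2378.
Saving = 2723 − 2378 = £345.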